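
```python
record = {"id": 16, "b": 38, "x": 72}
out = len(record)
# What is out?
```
Trace:
  record={'id': 16, 'b': 38, 'x': 72}
  record={'id': 16, 'b': 38, 'x': 72}, out=3

Final answer: 3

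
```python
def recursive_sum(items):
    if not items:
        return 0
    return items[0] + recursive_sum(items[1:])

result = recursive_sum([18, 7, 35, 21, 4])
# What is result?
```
Call trace:
recursive_sum(items=[18, 7, 35, 21, 4])
  recursive_sum(items=[7, 35, 21, 4])
    recursive_sum(items=[35, 21, 4])
      recursive_sum(items=[21, 4])
        recursive_sum(items=[4])
          recursive_sum(items=[])
          -> return 0
        -> return 4
      -> return 25
    -> return 60
  -> return 67
-> return 85

Final answer: 85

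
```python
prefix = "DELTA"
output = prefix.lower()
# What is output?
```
Trace:
  prefix='DELTA'
  prefix='DELTA', output='delta'

Final answer: 'delta'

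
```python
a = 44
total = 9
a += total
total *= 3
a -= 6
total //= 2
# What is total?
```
Trace:
  a=44
  a=44, total=9
  a=53, total=9
  a=53, total=27
  a=47, total=27
  a=47, total=13

Final answer: 13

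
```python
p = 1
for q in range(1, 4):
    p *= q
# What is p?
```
Trace:
  p=1
  p=1, q=1
  p=2, q=2
  p=6, q=3

Final answer: 6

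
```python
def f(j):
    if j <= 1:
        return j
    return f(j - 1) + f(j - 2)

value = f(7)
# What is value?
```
Call trace (a repeated sub-call is expanded the first time; later identical calls just restate its return value):
f(j=7)
  f(j=6)
    f(j=5)
      f(j=4)
        f(j=3)
          f(j=2)
            f(j=1)
            -> return 1
            f(j=0)
            -> return 0
          -> return 1
          f(j=1)
          -> return 1
        -> return 2
        f(j=2) -> return 1  (same call as traced above)
      -> return 3
      f(j=3) -> return 2  (same call as traced above)
    -> return 5
    f(j=4) -> return 3  (same call as traced above)
  -> return 8
  f(j=5) -> return 5  (same call as traced above)
-> return 13

Final answer: 13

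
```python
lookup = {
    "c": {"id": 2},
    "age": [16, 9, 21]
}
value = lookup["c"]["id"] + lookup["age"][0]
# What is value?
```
Trace:
  lookup={'c': {'id': 2}, 'age': [16, 9, 21]}
  lookup={'c': {'id': 2}, 'age': [16, 9, 21]}, value=18

Final answer: 18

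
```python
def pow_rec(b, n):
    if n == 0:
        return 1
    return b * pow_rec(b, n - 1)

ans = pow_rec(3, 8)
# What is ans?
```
Call trace:
pow_rec(b=3, n=8)
  pow_rec(b=3, n=7)
    pow_rec(b=3, n=6)
      pow_rec(b=3, n=5)
        pow_rec(b=3, n=4)
          pow_rec(b=3, n=3)
            pow_rec(b=3, n=2)
              pow_rec(b=3, n=1)
                pow_rec(b=3, n=0)
                -> return 1
              -> return 3
            -> return 9
          -> return 27
        -> return 81
      -> return 243
    -> return 729
  -> return 2187
-> return 6561

Final answer: 6561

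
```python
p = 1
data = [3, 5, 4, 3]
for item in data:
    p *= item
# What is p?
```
Trace:
  p=1
  p=3, item=3
  p=15, item=5
  p=60, item=4
  p=180, item=3

Final answer: 180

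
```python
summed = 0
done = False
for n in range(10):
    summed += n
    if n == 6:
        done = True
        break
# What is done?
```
Trace:
  summed=0
  summed=0, done=False
  summed=0, done=False, n=0
  summed=1, done=False, n=1
  summed=3, done=False, n=2
  summed=6, done=False, n=3
  summed=10, done=False, n=4
  summed=15, done=False, n=5
  summed=21, done=True, n=6

Final answer: True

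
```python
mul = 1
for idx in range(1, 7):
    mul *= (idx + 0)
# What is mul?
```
Trace:
  mul=1
  mul=1, idx=1
  mul=2, idx=2
  mul=6, idx=3
  mul=24, idx=4
  mul=120, idx=5
  mul=720, idx=6

Final answer: 720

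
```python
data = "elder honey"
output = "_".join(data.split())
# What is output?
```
Trace:
  data='elder honey'
  data='elder honey', output='elder_honey'

Final answer: 'elder_honey'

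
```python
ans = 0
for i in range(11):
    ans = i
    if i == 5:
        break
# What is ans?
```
Trace:
  ans=0
  ans=0, i=0
  ans=1, i=1
  ans=2, i=2
  ans=3, i=3
  ans=4, i=4
  ans=5, i=5

Final answer: 5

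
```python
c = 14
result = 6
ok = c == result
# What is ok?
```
Trace:
  c=14
  c=14, result=6
  c=14, result=6, ok=False

Final answer: False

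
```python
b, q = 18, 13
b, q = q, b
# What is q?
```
Trace:
  b=18, q=13
  b=13, q=18

Final answer: 18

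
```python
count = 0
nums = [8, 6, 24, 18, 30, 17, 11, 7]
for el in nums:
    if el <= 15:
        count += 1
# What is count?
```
Trace:
  count=0
  count=1, el=8
  count=2, el=6
  count=2, el=24
  count=2, el=18
  count=2, el=30
  count=2, el=17
  count=3, el=11
  count=4, el=7

Final answer: 4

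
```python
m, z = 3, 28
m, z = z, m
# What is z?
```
Trace:
  m=3, z=28
  m=28, z=3

Final answer: 3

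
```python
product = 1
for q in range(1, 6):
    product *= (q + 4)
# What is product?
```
Trace:
  product=1
  product=5, q=1
  product=30, q=2
  product=210, q=3
  product=1680, q=4
  product=15120, q=5

Final answer: 15120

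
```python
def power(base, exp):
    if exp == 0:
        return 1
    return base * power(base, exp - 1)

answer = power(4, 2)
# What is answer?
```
Call trace:
power(base=4, exp=2)
  power(base=4, exp=1)
    power(base=4, exp=0)
    -> return 1
  -> return 4
-> return 16

Final answer: 16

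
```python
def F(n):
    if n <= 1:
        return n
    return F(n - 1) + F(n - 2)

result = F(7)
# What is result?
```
Call trace (a repeated sub-call is expanded the first time; later identical calls just restate its return value):
F(n=7)
  F(n=6)
    F(n=5)
      F(n=4)
        F(n=3)
          F(n=2)
            F(n=1)
            -> return 1
            F(n=0)
            -> return 0
          -> return 1
          F(n=1)
          -> return 1
        -> return 2
        F(n=2) -> return 1  (same call as traced above)
      -> return 3
      F(n=3) -> return 2  (same call as traced above)
    -> return 5
    F(n=4) -> return 3  (same call as traced above)
  -> return 8
  F(n=5) -> return 5  (same call as traced above)
-> return 13

Final answer: 13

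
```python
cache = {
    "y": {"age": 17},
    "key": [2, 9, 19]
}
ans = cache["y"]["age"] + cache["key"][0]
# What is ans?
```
Trace:
  cache={'y': {'age': 17}, 'key': [2, 9, 19]}
  cache={'y': {'age': 17}, 'key': [2, 9, 19]}, ans=19

Final answer: 19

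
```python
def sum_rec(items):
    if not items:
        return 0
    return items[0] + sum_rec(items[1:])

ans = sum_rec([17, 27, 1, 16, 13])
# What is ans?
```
Call trace:
sum_rec(items=[17, 27, 1, 16, 13])
  sum_rec(items=[27, 1, 16, 13])
    sum_rec(items=[1, 16, 13])
      sum_rec(items=[16, 13])
        sum_rec(items=[13])
          sum_rec(items=[])
          -> return 0
        -> return 13
      -> return 29
    -> return 30
  -> return 57
-> return 74

Final answer: 74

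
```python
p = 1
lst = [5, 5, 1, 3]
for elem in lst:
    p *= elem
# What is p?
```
Trace:
  p=1
  p=5, elem=5
  p=25, elem=5
  p=25, elem=1
  p=75, elem=3

Final answer: 75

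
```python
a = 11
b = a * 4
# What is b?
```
Trace:
  a=11
  a=11, b=44

Final answer: 44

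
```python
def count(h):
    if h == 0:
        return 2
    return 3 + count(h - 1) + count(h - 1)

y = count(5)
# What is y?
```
Call trace (a repeated sub-call is expanded the first time; later identical calls just restate its return value):
count(h=5)
  count(h=4)
    count(h=3)
      count(h=2)
        count(h=1)
          count(h=0)
          -> return 2
          count(h=0)
          -> return 2
        -> return 7
        count(h=1) -> return 7  (same call as traced above)
      -> return 17
      count(h=2) -> return 17  (same call as traced above)
    -> return 37
    count(h=3) -> return 37  (same call as traced above)
  -> return 77
  count(h=4) -> return 77  (same call as traced above)
-> return 157

Final answer: 157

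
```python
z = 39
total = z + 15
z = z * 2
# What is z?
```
Trace:
  z=39
  z=39, total=54
  z=78, total=54

Final answer: 78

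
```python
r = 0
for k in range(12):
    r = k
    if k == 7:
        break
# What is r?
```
Trace:
  r=0
  r=0, k=0
  r=1, k=1
  r=2, k=2
  r=3, k=3
  r=4, k=4
  r=5, k=5
  r=6, k=6
  r=7, k=7

Final answer: 7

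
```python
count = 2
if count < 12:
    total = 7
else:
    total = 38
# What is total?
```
Trace:
  count=2
  count=2, total=7

Final answer: 7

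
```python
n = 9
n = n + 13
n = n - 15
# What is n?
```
Trace:
  n=9
  n=22
  n=7

Final answer: 7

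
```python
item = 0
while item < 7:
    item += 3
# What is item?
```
Trace:
  item=0
  item=3
  item=6
  item=9

Final answer: 9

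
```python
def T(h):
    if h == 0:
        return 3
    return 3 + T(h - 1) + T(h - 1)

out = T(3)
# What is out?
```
Call trace (a repeated sub-call is expanded the first time; later identical calls just restate its return value):
T(h=3)
  T(h=2)
    T(h=1)
      T(h=0)
      -> return 3
      T(h=0)
      -> return 3
    -> return 9
    T(h=1) -> return 9  (same call as traced above)
  -> return 21
  T(h=2) -> return 21  (same call as traced above)
-> return 45

Final answer: 45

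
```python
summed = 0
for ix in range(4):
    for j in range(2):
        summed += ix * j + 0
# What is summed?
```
Trace:
  summed=0
  summed=0, ix=0, j=0
  summed=0, ix=0, j=1
  summed=0, ix=1, j=0
  summed=1, ix=1, j=1
  summed=1, ix=2, j=0
  summed=3, ix=2, j=1
  summed=3, ix=3, j=0
  summed=6, ix=3, j=1

Final answer: 6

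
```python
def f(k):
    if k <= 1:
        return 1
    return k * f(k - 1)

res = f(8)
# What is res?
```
Call trace:
f(k=8)
  f(k=7)
    f(k=6)
      f(k=5)
        f(k=4)
          f(k=3)
            f(k=2)
              f(k=1)
              -> return 1
            -> return 2
          -> return 6
        -> return 24
      -> return 120
    -> return 720
  -> return 5040
-> return 40320

Final answer: 40320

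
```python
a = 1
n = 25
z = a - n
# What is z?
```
Trace:
  a=1
  a=1, n=25
  a=1, n=25, z=-24

Final answer: -24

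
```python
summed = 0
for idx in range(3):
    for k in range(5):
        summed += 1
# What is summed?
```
Trace:
  summed=0
  summed=1, idx=0, k=0
  summed=2, idx=0, k=1
  summed=3, idx=0, k=2
  summed=4, idx=0, k=3
  summed=5, idx=0, k=4
  summed=6, idx=1, k=0
  summed=7, idx=1, k=1
  summed=8, idx=1, k=2
  summed=9, idx=1, k=3
  summed=10, idx=1, k=4
  summed=11, idx=2, k=0
  summed=12, idx=2, k=1
  summed=13, idx=2, k=2
  summed=14, idx=2, k=3
  summed=15, idx=2, k=4

Final answer: 15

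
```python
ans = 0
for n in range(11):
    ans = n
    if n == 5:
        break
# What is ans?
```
Trace:
  ans=0
  ans=0, n=0
  ans=1, n=1
  ans=2, n=2
  ans=3, n=3
  ans=4, n=4
  ans=5, n=5

Final answer: 5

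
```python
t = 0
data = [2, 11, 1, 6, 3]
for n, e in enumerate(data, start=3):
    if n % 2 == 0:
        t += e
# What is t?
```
Trace:
  t=0
  t=0, n=3, e=2
  t=11, n=4, e=11
  t=11, n=5, e=1
  t=17, n=6, e=6
  t=17, n=7, e=3

Final answer: 17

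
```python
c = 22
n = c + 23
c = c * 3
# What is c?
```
Trace:
  c=22
  c=22, n=45
  c=66, n=45

Final answer: 66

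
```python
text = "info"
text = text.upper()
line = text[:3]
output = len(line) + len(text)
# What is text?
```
Trace:
  text='info'
  text='INFO'
  text='INFO', line='INF'
  text='INFO', line='INF', output=7

Final answer: 'INFO'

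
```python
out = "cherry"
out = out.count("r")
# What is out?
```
Trace:
  out='cherry'
  out=2

Final answer: 2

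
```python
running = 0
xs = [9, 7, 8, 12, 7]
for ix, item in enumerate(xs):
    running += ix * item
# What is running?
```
Trace:
  running=0
  running=0, ix=0, item=9
  running=7, ix=1, item=7
  running=23, ix=2, item=8
  running=59, ix=3, item=12
  running=87, ix=4, item=7

Final answer: 87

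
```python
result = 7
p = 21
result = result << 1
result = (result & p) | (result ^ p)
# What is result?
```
Trace:
  result=7
  result=7, p=21
  result=14, p=21
  result=31, p=21

Final answer: 31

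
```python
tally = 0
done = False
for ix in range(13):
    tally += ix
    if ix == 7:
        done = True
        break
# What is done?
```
Trace:
  tally=0
  tally=0, done=False
  tally=0, done=False, ix=0
  tally=1, done=False, ix=1
  tally=3, done=False, ix=2
  tally=6, done=False, ix=3
  tally=10, done=False, ix=4
  tally=15, done=False, ix=5
  tally=21, done=False, ix=6
  tally=28, done=True, ix=7

Final answer: True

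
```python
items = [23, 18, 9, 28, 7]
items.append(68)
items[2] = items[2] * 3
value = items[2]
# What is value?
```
Trace:
  items=[23, 18, 9, 28, 7]
  items=[23, 18, 9, 28, 7, 68]
  items=[23, 18, 27, 28, 7, 68]
  items=[23, 18, 27, 28, 7, 68], value=27

Final answer: 27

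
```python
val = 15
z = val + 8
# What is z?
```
Trace:
  val=15
  val=15, z=23

Final answer: 23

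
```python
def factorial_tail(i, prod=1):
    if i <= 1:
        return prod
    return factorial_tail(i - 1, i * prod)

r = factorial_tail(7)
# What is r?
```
Call trace:
factorial_tail(i=7, prod=1)
  factorial_tail(i=6, prod=7)
    factorial_tail(i=5, prod=42)
      factorial_tail(i=4, prod=210)
        factorial_tail(i=3, prod=840)
          factorial_tail(i=2, prod=2520)
            factorial_tail(i=1, prod=5040)
            -> return 5040
          -> return 5040
        -> return 5040
      -> return 5040
    -> return 5040
  -> return 5040
-> return 5040

Final answer: 5040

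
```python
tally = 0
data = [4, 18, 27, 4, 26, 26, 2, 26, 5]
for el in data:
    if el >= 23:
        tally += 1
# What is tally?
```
Trace:
  tally=0
  tally=0, el=4
  tally=0, el=18
  tally=1, el=27
  tally=1, el=4
  tally=2, el=26
  tally=3, el=26
  tally=3, el=2
  tally=4, el=26
  tally=4, el=5

Final answer: 4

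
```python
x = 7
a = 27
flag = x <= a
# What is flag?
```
Trace:
  x=7
  x=7, a=27
  x=7, a=27, flag=True

Final answer: True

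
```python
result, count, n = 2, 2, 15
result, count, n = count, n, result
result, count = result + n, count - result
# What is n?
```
Trace:
  result=2, count=2, n=15
  result=2, count=15, n=2
  result=4, count=13, n=2

Final answer: 2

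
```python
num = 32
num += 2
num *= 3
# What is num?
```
Trace:
  num=32
  num=34
  num=102

Final answer: 102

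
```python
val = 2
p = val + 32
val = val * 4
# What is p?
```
Trace:
  val=2
  val=2, p=34
  val=8, p=34

Final answer: 34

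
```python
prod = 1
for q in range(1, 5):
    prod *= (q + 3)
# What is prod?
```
Trace:
  prod=1
  prod=4, q=1
  prod=20, q=2
  prod=120, q=3
  prod=840, q=4

Final answer: 840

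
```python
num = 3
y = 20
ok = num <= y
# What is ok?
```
Trace:
  num=3
  num=3, y=20
  num=3, y=20, ok=True

Final answer: True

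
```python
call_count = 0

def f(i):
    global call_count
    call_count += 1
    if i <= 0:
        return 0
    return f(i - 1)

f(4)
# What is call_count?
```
Call trace:
f(i=4)
  f(i=3)
    f(i=2)
      f(i=1)
        f(i=0)
        -> return 0
      -> return 0
    -> return 0
  -> return 0
-> return 0

call_count is incremented once per call. f is entered once for each i = 4, 3, 2, 1, 0 (the i <= 0 call returns without recursing), i.e. 4 + 1 calls.
call_count = 5

Final answer: 5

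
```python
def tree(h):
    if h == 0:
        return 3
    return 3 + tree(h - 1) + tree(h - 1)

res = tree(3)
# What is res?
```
Call trace (a repeated sub-call is expanded the first time; later identical calls just restate its return value):
tree(h=3)
  tree(h=2)
    tree(h=1)
      tree(h=0)
      -> return 3
      tree(h=0)
      -> return 3
    -> return 9
    tree(h=1) -> return 9  (same call as traced above)
  -> return 21
  tree(h=2) -> return 21  (same call as traced above)
-> return 45

Final answer: 45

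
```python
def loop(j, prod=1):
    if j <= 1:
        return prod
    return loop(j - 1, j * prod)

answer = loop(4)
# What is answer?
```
Call trace:
loop(j=4, prod=1)
  loop(j=3, prod=4)
    loop(j=2, prod=12)
      loop(j=1, prod=24)
      -> return 24
    -> return 24
  -> return 24
-> return 24

Final answer: 24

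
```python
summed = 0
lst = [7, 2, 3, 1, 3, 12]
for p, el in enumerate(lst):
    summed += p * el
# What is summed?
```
Trace:
  summed=0
  summed=0, p=0, el=7
  summed=2, p=1, el=2
  summed=8, p=2, el=3
  summed=11, p=3, el=1
  summed=23, p=4, el=3
  summed=83, p=5, el=12

Final answer: 83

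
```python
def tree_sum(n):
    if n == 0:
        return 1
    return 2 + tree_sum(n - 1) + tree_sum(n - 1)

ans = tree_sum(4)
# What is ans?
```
Call trace (a repeated sub-call is expanded the first time; later identical calls just restate its return value):
tree_sum(n=4)
  tree_sum(n=3)
    tree_sum(n=2)
      tree_sum(n=1)
        tree_sum(n=0)
        -> return 1
        tree_sum(n=0)
        -> return 1
      -> return 4
      tree_sum(n=1) -> return 4  (same call as traced above)
    -> return 10
    tree_sum(n=2) -> return 10  (same call as traced above)
  -> return 22
  tree_sum(n=3) -> return 22  (same call as traced above)
-> return 46

Final answer: 46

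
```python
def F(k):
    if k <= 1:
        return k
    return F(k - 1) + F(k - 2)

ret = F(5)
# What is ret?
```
Call trace (a repeated sub-call is expanded the first time; later identical calls just restate its return value):
F(k=5)
  F(k=4)
    F(k=3)
      F(k=2)
        F(k=1)
        -> return 1
        F(k=0)
        -> return 0
      -> return 1
      F(k=1)
      -> return 1
    -> return 2
    F(k=2) -> return 1  (same call as traced above)
  -> return 3
  F(k=3) -> return 2  (same call as traced above)
-> return 5

Final answer: 5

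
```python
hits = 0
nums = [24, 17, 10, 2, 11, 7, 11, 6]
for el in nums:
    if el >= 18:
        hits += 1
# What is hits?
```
Trace:
  hits=0
  hits=1, el=24
  hits=1, el=17
  hits=1, el=10
  hits=1, el=2
  hits=1, el=11
  hits=1, el=7
  hits=1, el=11
  hits=1, el=6

Final answer: 1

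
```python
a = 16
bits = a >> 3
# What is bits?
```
Trace:
  a=16
  a=16, bits=2

Final answer: 2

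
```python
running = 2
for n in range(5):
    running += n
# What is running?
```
Trace:
  running=2
  running=2, n=0
  running=3, n=1
  running=5, n=2
  running=8, n=3
  running=12, n=4

Final answer: 12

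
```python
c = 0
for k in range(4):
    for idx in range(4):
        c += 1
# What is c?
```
Trace:
  c=0
  c=1, k=0, idx=0
  c=2, k=0, idx=1
  c=3, k=0, idx=2
  c=4, k=0, idx=3
  c=5, k=1, idx=0
  c=6, k=1, idx=1
  c=7, k=1, idx=2
  c=8, k=1, idx=3
  c=9, k=2, idx=0
  c=10, k=2, idx=1
  c=11, k=2, idx=2
  c=12, k=2, idx=3
  c=13, k=3, idx=0
  c=14, k=3, idx=1
  c=15, k=3, idx=2
  c=16, k=3, idx=3

Final answer: 16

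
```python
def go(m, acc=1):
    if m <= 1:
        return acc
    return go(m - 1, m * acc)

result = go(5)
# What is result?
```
Call trace:
go(m=5, acc=1)
  go(m=4, acc=5)
    go(m=3, acc=20)
      go(m=2, acc=60)
        go(m=1, acc=120)
        -> return 120
      -> return 120
    -> return 120
  -> return 120
-> return 120

Final answer: 120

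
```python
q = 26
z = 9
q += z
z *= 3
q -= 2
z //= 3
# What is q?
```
Trace:
  q=26
  q=26, z=9
  q=35, z=9
  q=35, z=27
  q=33, z=27
  q=33, z=9

Final answer: 33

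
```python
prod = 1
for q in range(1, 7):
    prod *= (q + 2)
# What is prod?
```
Trace:
  prod=1
  prod=3, q=1
  prod=12, q=2
  prod=60, q=3
  prod=360, q=4
  prod=2520, q=5
  prod=20160, q=6

Final answer: 20160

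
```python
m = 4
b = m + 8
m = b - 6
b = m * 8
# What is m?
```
Trace:
  m=4
  m=4, b=12
  m=6, b=12
  m=6, b=48

Final answer: 6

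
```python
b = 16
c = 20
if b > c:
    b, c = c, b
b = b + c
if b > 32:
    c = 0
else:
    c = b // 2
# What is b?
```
Trace:
  b=16
  b=16, c=20
  b=16, c=20
  b=36, c=20
  b=36, c=0

Final answer: 36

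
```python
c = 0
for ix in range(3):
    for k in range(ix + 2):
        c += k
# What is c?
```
Trace:
  c=0
  c=0, ix=0, k=0
  c=1, ix=0, k=1
  c=1, ix=1, k=0
  c=2, ix=1, k=1
  c=4, ix=1, k=2
  c=4, ix=2, k=0
  c=5, ix=2, k=1
  c=7, ix=2, k=2
  c=10, ix=2, k=3

Final answer: 10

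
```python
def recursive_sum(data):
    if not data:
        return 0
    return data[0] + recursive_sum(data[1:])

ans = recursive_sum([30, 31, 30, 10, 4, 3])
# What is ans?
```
Call trace:
recursive_sum(data=[30, 31, 30, 10, 4, 3])
  recursive_sum(data=[31, 30, 10, 4, 3])
    recursive_sum(data=[30, 10, 4, 3])
      recursive_sum(data=[10, 4, 3])
        recursive_sum(data=[4, 3])
          recursive_sum(data=[3])
            recursive_sum(data=[])
            -> return 0
          -> return 3
        -> return 7
      -> return 17
    -> return 47
  -> return 78
-> return 108

Final answer: 108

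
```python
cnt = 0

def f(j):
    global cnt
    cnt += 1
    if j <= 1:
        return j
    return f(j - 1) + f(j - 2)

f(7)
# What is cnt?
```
Call trace (a repeated sub-call is expanded the first time; later identical calls just restate its return value):
f(j=7)
  f(j=6)
    f(j=5)
      f(j=4)
        f(j=3)
          f(j=2)
            f(j=1)
            -> return 1
            f(j=0)
            -> return 0
          -> return 1
          f(j=1)
          -> return 1
        -> return 2
        f(j=2) -> return 1  (same call as traced above)
      -> return 3
      f(j=3) -> return 2  (same call as traced above)
    -> return 5
    f(j=4) -> return 3  (same call as traced above)
  -> return 8
  f(j=5) -> return 5  (same call as traced above)
-> return 13

cnt is incremented once per call, so count the calls in each subtree. Let C(j) = number of calls made by f(j).
C(0) = C(1) = 1 (base case, no recursion); C(j) = 1 + C(j - 1) + C(j - 2) otherwise.
C(2) = 1 + C(1) + C(0) = 1 + 1 + 1 = 3
C(3) = 1 + C(2) + C(1) = 1 + 3 + 1 = 5
C(4) = 1 + C(3) + C(2) = 1 + 5 + 3 = 9
C(5) = 1 + C(4) + C(3) = 1 + 9 + 5 = 15
C(6) = 1 + C(5) + C(4) = 1 + 15 + 9 = 25
C(7) = 1 + C(6) + C(5) = 1 + 25 + 15 = 41
cnt = C(7) = 41

Final answer: 41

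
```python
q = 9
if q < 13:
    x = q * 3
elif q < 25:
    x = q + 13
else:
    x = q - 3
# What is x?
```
Trace:
  q=9
  q=9, x=27

Final answer: 27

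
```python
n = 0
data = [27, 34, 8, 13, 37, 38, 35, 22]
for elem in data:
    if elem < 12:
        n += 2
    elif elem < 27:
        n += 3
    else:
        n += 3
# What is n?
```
Trace:
  n=0
  n=3, elem=27
  n=6, elem=34
  n=8, elem=8
  n=11, elem=13
  n=14, elem=37
  n=17, elem=38
  n=20, elem=35
  n=23, elem=22

Final answer: 23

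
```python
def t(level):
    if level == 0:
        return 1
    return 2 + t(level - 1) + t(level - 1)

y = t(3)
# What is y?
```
Call trace (a repeated sub-call is expanded the first time; later identical calls just restate its return value):
t(level=3)
  t(level=2)
    t(level=1)
      t(level=0)
      -> return 1
      t(level=0)
      -> return 1
    -> return 4
    t(level=1) -> return 4  (same call as traced above)
  -> return 10
  t(level=2) -> return 10  (same call as traced above)
-> return 22

Final answer: 22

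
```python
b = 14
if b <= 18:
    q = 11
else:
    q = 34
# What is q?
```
Trace:
  b=14
  b=14, q=11

Final answer: 11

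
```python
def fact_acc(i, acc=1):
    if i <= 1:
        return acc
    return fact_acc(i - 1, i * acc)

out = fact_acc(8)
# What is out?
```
Call trace:
fact_acc(i=8, acc=1)
  fact_acc(i=7, acc=8)
    fact_acc(i=6, acc=56)
      fact_acc(i=5, acc=336)
        fact_acc(i=4, acc=1680)
          fact_acc(i=3, acc=6720)
            fact_acc(i=2, acc=20160)
              fact_acc(i=1, acc=40320)
              -> return 40320
            -> return 40320
          -> return 40320
        -> return 40320
      -> return 40320
    -> return 40320
  -> return 40320
-> return 40320

Final answer: 40320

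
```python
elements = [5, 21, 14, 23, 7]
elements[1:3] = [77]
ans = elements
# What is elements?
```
Trace:
  elements=[5, 21, 14, 23, 7]
  elements=[5, 77, 23, 7]
  elements=[5, 77, 23, 7], ans=[5, 77, 23, 7]

Final answer: [5, 77, 23, 7]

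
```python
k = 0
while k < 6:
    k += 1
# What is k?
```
Trace:
  k=0
  k=1
  k=2
  k=3
  k=4
  k=5
  k=6

Final answer: 6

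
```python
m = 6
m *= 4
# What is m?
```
Trace:
  m=6
  m=24

Final answer: 24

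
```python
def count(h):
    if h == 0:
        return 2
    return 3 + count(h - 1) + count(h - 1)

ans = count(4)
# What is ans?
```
Call trace (a repeated sub-call is expanded the first time; later identical calls just restate its return value):
count(h=4)
  count(h=3)
    count(h=2)
      count(h=1)
        count(h=0)
        -> return 2
        count(h=0)
        -> return 2
      -> return 7
      count(h=1) -> return 7  (same call as traced above)
    -> return 17
    count(h=2) -> return 17  (same call as traced above)
  -> return 37
  count(h=3) -> return 37  (same call as traced above)
-> return 77

Final answer: 77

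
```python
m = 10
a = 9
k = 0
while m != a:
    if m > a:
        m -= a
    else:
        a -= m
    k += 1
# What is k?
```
Trace:
  m=10
  m=10, a=9
  m=10, a=9, k=0
  m=1, a=9, k=1
  m=1, a=8, k=2
  m=1, a=7, k=3
  m=1, a=6, k=4
  m=1, a=5, k=5
  m=1, a=4, k=6
  m=1, a=3, k=7
  m=1, a=2, k=8
  m=1, a=1, k=9

Final answer: 9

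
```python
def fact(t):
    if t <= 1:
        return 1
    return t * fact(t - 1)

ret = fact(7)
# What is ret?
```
Call trace:
fact(t=7)
  fact(t=6)
    fact(t=5)
      fact(t=4)
        fact(t=3)
          fact(t=2)
            fact(t=1)
            -> return 1
          -> return 2
        -> return 6
      -> return 24
    -> return 120
  -> return 720
-> return 5040

Final answer: 5040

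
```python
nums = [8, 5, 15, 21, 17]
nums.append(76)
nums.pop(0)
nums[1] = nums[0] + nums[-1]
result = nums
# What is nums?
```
Trace:
  nums=[8, 5, 15, 21, 17]
  nums=[8, 5, 15, 21, 17, 76]
  nums=[5, 15, 21, 17, 76]
  nums=[5, 81, 21, 17, 76]
  nums=[5, 81, 21, 17, 76], result=[5, 81, 21, 17, 76]

Final answer: [5, 81, 21, 17, 76]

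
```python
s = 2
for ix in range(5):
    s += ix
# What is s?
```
Trace:
  s=2
  s=2, ix=0
  s=3, ix=1
  s=5, ix=2
  s=8, ix=3
  s=12, ix=4

Final answer: 12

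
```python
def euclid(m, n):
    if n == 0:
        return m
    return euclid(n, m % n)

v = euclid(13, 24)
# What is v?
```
Call trace:
euclid(m=13, n=24)
  euclid(m=24, n=13)
    euclid(m=13, n=11)
      euclid(m=11, n=2)
        euclid(m=2, n=1)
          euclid(m=1, n=0)
          -> return 1
        -> return 1
      -> return 1
    -> return 1
  -> return 1
-> return 1

Final answer: 1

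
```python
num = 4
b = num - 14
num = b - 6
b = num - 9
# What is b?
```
Trace:
  num=4
  num=4, b=-10
  num=-16, b=-10
  num=-16, b=-25

Final answer: -25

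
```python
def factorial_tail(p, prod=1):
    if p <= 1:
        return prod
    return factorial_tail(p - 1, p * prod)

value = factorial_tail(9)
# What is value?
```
Call trace:
factorial_tail(p=9, prod=1)
  factorial_tail(p=8, prod=9)
    factorial_tail(p=7, prod=72)
      factorial_tail(p=6, prod=504)
        factorial_tail(p=5, prod=3024)
          factorial_tail(p=4, prod=15120)
            factorial_tail(p=3, prod=60480)
              factorial_tail(p=2, prod=181440)
                factorial_tail(p=1, prod=362880)
                -> return 362880
              -> return 362880
            -> return 362880
          -> return 362880
        -> return 362880
      -> return 362880
    -> return 362880
  -> return 362880
-> return 362880

Final answer: 362880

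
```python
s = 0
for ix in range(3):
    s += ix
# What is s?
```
Trace:
  s=0
  s=0, ix=0
  s=1, ix=1
  s=3, ix=2

Final answer: 3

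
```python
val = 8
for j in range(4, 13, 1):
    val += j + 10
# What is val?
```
Trace:
  val=8
  val=22, j=4
  val=37, j=5
  val=53, j=6
  val=70, j=7
  val=88, j=8
  val=107, j=9
  val=127, j=10
  val=148, j=11
  val=170, j=12

Final answer: 170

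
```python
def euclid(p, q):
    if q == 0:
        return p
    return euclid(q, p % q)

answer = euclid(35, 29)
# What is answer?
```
Call trace:
euclid(p=35, q=29)
  euclid(p=29, q=6)
    euclid(p=6, q=5)
      euclid(p=5, q=1)
        euclid(p=1, q=0)
        -> return 1
      -> return 1
    -> return 1
  -> return 1
-> return 1

Final answer: 1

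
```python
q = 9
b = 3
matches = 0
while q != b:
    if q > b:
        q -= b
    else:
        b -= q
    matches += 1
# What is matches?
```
Trace:
  q=9
  q=9, b=3
  q=9, b=3, matches=0
  q=6, b=3, matches=1
  q=3, b=3, matches=2

Final answer: 2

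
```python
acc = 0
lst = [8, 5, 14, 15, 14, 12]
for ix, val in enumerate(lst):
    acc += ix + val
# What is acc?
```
Trace:
  acc=0
  acc=8, ix=0, val=8
  acc=14, ix=1, val=5
  acc=30, ix=2, val=14
  acc=48, ix=3, val=15
  acc=66, ix=4, val=14
  acc=83, ix=5, val=12

Final answer: 83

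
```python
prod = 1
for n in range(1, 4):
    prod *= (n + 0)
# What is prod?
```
Trace:
  prod=1
  prod=1, n=1
  prod=2, n=2
  prod=6, n=3

Final answer: 6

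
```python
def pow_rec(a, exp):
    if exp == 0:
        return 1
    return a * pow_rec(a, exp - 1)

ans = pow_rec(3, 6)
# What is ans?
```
Call trace:
pow_rec(a=3, exp=6)
  pow_rec(a=3, exp=5)
    pow_rec(a=3, exp=4)
      pow_rec(a=3, exp=3)
        pow_rec(a=3, exp=2)
          pow_rec(a=3, exp=1)
            pow_rec(a=3, exp=0)
            -> return 1
          -> return 3
        -> return 9
      -> return 27
    -> return 81
  -> return 243
-> return 729

Final answer: 729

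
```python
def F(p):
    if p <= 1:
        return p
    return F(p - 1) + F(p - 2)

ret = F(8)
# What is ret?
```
Call trace (a repeated sub-call is expanded the first time; later identical calls just restate its return value):
F(p=8)
  F(p=7)
    F(p=6)
      F(p=5)
        F(p=4)
          F(p=3)
            F(p=2)
              F(p=1)
              -> return 1
              F(p=0)
              -> return 0
            -> return 1
            F(p=1)
            -> return 1
          -> return 2
          F(p=2) -> return 1  (same call as traced above)
        -> return 3
        F(p=3) -> return 2  (same call as traced above)
      -> return 5
      F(p=4) -> return 3  (same call as traced above)
    -> return 8
    F(p=5) -> return 5  (same call as traced above)
  -> return 13
  F(p=6) -> return 8  (same call as traced above)
-> return 21

Final answer: 21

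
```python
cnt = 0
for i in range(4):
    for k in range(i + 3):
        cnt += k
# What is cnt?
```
Trace:
  cnt=0
  cnt=0, i=0, k=0
  cnt=1, i=0, k=1
  cnt=3, i=0, k=2
  cnt=3, i=1, k=0
  cnt=4, i=1, k=1
  cnt=6, i=1, k=2
  cnt=9, i=1, k=3
  cnt=9, i=2, k=0
  cnt=10, i=2, k=1
  cnt=12, i=2, k=2
  cnt=15, i=2, k=3
  cnt=19, i=2, k=4
  cnt=19, i=3, k=0
  cnt=20, i=3, k=1
  cnt=22, i=3, k=2
  cnt=25, i=3, k=3
  cnt=29, i=3, k=4
  cnt=34, i=3, k=5

Final answer: 34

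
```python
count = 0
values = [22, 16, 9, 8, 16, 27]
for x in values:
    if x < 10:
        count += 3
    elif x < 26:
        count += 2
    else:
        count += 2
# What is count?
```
Trace:
  count=0
  count=2, x=22
  count=4, x=16
  count=7, x=9
  count=10, x=8
  count=12, x=16
  count=14, x=27

Final answer: 14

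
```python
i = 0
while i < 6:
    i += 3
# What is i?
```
Trace:
  i=0
  i=3
  i=6

Final answer: 6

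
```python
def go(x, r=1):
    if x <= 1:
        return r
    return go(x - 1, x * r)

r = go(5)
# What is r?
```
Call trace:
go(x=5, r=1)
  go(x=4, r=5)
    go(x=3, r=20)
      go(x=2, r=60)
        go(x=1, r=120)
        -> return 120
      -> return 120
    -> return 120
  -> return 120
-> return 120

Final answer: 120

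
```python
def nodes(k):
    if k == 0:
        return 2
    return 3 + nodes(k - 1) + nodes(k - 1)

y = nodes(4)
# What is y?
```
Call trace (a repeated sub-call is expanded the first time; later identical calls just restate its return value):
nodes(k=4)
  nodes(k=3)
    nodes(k=2)
      nodes(k=1)
        nodes(k=0)
        -> return 2
        nodes(k=0)
        -> return 2
      -> return 7
      nodes(k=1) -> return 7  (same call as traced above)
    -> return 17
    nodes(k=2) -> return 17  (same call as traced above)
  -> return 37
  nodes(k=3) -> return 37  (same call as traced above)
-> return 77

Final answer: 77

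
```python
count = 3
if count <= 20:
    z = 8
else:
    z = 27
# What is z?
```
Trace:
  count=3
  count=3, z=8

Final answer: 8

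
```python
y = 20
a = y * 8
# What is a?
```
Trace:
  y=20
  y=20, a=160

Final answer: 160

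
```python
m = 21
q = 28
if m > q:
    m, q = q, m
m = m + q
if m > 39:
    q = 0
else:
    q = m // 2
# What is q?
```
Trace:
  m=21
  m=21, q=28
  m=21, q=28
  m=49, q=28
  m=49, q=0

Final answer: 0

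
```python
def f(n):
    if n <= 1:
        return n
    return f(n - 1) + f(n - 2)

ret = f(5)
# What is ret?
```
Call trace (a repeated sub-call is expanded the first time; later identical calls just restate its return value):
f(n=5)
  f(n=4)
    f(n=3)
      f(n=2)
        f(n=1)
        -> return 1
        f(n=0)
        -> return 0
      -> return 1
      f(n=1)
      -> return 1
    -> return 2
    f(n=2) -> return 1  (same call as traced above)
  -> return 3
  f(n=3) -> return 2  (same call as traced above)
-> return 5

Final answer: 5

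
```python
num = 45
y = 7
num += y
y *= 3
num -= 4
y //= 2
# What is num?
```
Trace:
  num=45
  num=45, y=7
  num=52, y=7
  num=52, y=21
  num=48, y=21
  num=48, y=10

Final answer: 48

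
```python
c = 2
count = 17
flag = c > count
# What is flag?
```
Trace:
  c=2
  c=2, count=17
  c=2, count=17, flag=False

Final answer: False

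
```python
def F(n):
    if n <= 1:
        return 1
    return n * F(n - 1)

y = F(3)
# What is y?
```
Call trace:
F(n=3)
  F(n=2)
    F(n=1)
    -> return 1
  -> return 2
-> return 6

Final answer: 6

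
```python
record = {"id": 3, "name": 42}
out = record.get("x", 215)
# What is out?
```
Trace:
  record={'id': 3, 'name': 42}
  record={'id': 3, 'name': 42}, out=215

Final answer: 215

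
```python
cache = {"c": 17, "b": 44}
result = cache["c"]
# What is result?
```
Trace:
  cache={'c': 17, 'b': 44}
  cache={'c': 17, 'b': 44}, result=17

Final answer: 17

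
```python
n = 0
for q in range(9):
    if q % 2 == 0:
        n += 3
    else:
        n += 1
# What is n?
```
Trace:
  n=0
  n=3, q=0
  n=4, q=1
  n=7, q=2
  n=8, q=3
  n=11, q=4
  n=12, q=5
  n=15, q=6
  n=16, q=7
  n=19, q=8

Final answer: 19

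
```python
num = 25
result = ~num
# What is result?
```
Trace:
  num=25
  num=25, result=-26

Final answer: -26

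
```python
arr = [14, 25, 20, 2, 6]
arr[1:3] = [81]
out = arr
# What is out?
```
Trace:
  arr=[14, 25, 20, 2, 6]
  arr=[14, 81, 2, 6]
  arr=[14, 81, 2, 6], out=[14, 81, 2, 6]

Final answer: [14, 81, 2, 6]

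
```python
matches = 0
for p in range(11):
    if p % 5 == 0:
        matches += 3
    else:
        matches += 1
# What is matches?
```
Trace:
  matches=0
  matches=3, p=0
  matches=4, p=1
  matches=5, p=2
  matches=6, p=3
  matches=7, p=4
  matches=10, p=5
  matches=11, p=6
  matches=12, p=7
  matches=13, p=8
  matches=14, p=9
  matches=17, p=10

Final answer: 17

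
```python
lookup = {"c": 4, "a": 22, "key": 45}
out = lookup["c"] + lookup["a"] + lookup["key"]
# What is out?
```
Trace:
  lookup={'c': 4, 'a': 22, 'key': 45}
  lookup={'c': 4, 'a': 22, 'key': 45}, out=71

Final answer: 71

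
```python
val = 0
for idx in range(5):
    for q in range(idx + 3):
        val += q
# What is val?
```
Trace:
  val=0
  val=0, idx=0, q=0
  val=1, idx=0, q=1
  val=3, idx=0, q=2
  val=3, idx=1, q=0
  val=4, idx=1, q=1
  val=6, idx=1, q=2
  val=9, idx=1, q=3
  val=9, idx=2, q=0
  val=10, idx=2, q=1
  val=12, idx=2, q=2
  val=15, idx=2, q=3
  val=19, idx=2, q=4
  val=19, idx=3, q=0
  val=20, idx=3, q=1
  val=22, idx=3, q=2
  val=25, idx=3, q=3
  val=29, idx=3, q=4
  val=34, idx=3, q=5
  val=34, idx=4, q=0
  val=35, idx=4, q=1
  val=37, idx=4, q=2
  val=40, idx=4, q=3
  val=44, idx=4, q=4
  val=49, idx=4, q=5
  val=55, idx=4, q=6

Final answer: 55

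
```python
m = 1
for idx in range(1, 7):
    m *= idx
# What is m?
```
Trace:
  m=1
  m=1, idx=1
  m=2, idx=2
  m=6, idx=3
  m=24, idx=4
  m=120, idx=5
  m=720, idx=6

Final answer: 720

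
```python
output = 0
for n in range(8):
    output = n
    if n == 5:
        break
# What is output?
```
Trace:
  output=0
  output=0, n=0
  output=1, n=1
  output=2, n=2
  output=3, n=3
  output=4, n=4
  output=5, n=5

Final answer: 5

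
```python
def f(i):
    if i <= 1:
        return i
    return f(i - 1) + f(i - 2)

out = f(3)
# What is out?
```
Call trace:
f(i=3)
  f(i=2)
    f(i=1)
    -> return 1
    f(i=0)
    -> return 0
  -> return 1
  f(i=1)
  -> return 1
-> return 2

Final answer: 2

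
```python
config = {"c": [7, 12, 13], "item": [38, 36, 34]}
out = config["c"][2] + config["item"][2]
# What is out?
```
Trace:
  config={'c': [7, 12, 13], 'item': [38, 36, 34]}
  config={'c': [7, 12, 13], 'item': [38, 36, 34]}, out=47

Final answer: 47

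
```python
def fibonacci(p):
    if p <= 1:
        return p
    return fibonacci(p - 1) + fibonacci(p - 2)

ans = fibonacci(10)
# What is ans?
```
Call trace (a repeated sub-call is expanded the first time; later identical calls just restate its return value):
fibonacci(p=10)
  fibonacci(p=9)
    fibonacci(p=8)
      fibonacci(p=7)
        fibonacci(p=6)
          fibonacci(p=5)
            fibonacci(p=4)
              fibonacci(p=3)
                fibonacci(p=2)
                  fibonacci(p=1)
                  -> return 1
                  fibonacci(p=0)
                  -> return 0
                -> return 1
                fibonacci(p=1)
                -> return 1
              -> return 2
              fibonacci(p=2) -> return 1  (same call as traced above)
            -> return 3
            fibonacci(p=3) -> return 2  (same call as traced above)
          -> return 5
          fibonacci(p=4) -> return 3  (same call as traced above)
        -> return 8
        fibonacci(p=5) -> return 5  (same call as traced above)
      -> return 13
      fibonacci(p=6) -> return 8  (same call as traced above)
    -> return 21
    fibonacci(p=7) -> return 13  (same call as traced above)
  -> return 34
  fibonacci(p=8) -> return 21  (same call as traced above)
-> return 55

Final answer: 55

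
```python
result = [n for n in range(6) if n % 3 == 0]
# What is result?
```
Trace:
  n=0
  n=1
  n=2
  n=3
  n=4
  n=5
  result=[0, 3]

Final answer: [0, 3]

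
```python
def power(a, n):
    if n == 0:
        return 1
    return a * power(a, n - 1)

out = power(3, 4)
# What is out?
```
Call trace:
power(a=3, n=4)
  power(a=3, n=3)
    power(a=3, n=2)
      power(a=3, n=1)
        power(a=3, n=0)
        -> return 1
      -> return 3
    -> return 9
  -> return 27
-> return 81

Final answer: 81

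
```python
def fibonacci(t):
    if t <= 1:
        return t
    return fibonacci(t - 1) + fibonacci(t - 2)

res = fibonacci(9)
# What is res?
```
Call trace (a repeated sub-call is expanded the first time; later identical calls just restate its return value):
fibonacci(t=9)
  fibonacci(t=8)
    fibonacci(t=7)
      fibonacci(t=6)
        fibonacci(t=5)
          fibonacci(t=4)
            fibonacci(t=3)
              fibonacci(t=2)
                fibonacci(t=1)
                -> return 1
                fibonacci(t=0)
                -> return 0
              -> return 1
              fibonacci(t=1)
              -> return 1
            -> return 2
            fibonacci(t=2) -> return 1  (same call as traced above)
          -> return 3
          fibonacci(t=3) -> return 2  (same call as traced above)
        -> return 5
        fibonacci(t=4) -> return 3  (same call as traced above)
      -> return 8
      fibonacci(t=5) -> return 5  (same call as traced above)
    -> return 13
    fibonacci(t=6) -> return 8  (same call as traced above)
  -> return 21
  fibonacci(t=7) -> return 13  (same call as traced above)
-> return 34

Final answer: 34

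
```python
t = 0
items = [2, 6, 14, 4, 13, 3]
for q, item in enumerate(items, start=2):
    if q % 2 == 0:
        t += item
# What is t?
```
Trace:
  t=0
  t=2, q=2, item=2
  t=2, q=3, item=6
  t=16, q=4, item=14
  t=16, q=5, item=4
  t=29, q=6, item=13
  t=29, q=7, item=3

Final answer: 29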